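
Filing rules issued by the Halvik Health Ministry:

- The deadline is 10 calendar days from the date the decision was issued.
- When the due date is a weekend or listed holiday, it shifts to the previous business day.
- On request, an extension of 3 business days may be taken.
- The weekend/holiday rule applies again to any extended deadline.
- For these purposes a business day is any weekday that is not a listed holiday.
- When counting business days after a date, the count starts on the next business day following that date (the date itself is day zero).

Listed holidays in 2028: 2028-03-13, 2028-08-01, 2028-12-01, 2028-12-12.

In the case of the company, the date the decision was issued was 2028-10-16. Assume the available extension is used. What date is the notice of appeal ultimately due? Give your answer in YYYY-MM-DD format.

Adding 10 calendar days to 2028-10-16 gives 2028-10-26.
2028-10-26 (Thursday) is already a business day.
The 3-business-day extension runs from 2028-10-26 to 2028-10-31.
Since 2028-10-31 is a Tuesday and not a holiday, the date is unchanged.
Deadline: 2028-10-31.

2028-10-31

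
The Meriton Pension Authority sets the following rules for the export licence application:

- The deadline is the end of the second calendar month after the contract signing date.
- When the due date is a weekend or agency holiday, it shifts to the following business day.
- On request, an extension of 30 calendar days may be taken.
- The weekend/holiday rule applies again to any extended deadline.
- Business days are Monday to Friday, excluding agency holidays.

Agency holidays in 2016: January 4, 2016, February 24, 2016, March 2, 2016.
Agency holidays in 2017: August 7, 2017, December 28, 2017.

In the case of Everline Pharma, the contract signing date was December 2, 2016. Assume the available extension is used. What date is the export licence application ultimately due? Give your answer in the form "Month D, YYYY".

The second month after December 2, 2016 is February 2017, whose last day is February 28, 2017.
February 28, 2017 falls on a Tuesday, which is a business day, so no adjustment is needed.
Applying the 30-calendar-day extension: February 28, 2017 + 30 days = March 30, 2017.
March 30, 2017 (Thursday) is already a business day.
The final due date is March 30, 2017.

March 30, 2017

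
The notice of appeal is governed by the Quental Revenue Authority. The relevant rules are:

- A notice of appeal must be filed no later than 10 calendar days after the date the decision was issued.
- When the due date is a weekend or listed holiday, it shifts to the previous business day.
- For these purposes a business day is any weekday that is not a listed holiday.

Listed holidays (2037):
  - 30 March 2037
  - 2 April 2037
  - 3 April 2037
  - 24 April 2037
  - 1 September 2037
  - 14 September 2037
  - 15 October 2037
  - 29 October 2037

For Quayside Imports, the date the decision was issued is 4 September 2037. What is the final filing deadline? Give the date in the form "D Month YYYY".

11 September 2037

Adding 10 calendar days to 4 September 2037 gives 14 September 2037.
14 September 2037 falls on a listed holiday. Rolling to the preceding business day gives 11 September 2037, a Friday.
So the filing is due 11 September 2037.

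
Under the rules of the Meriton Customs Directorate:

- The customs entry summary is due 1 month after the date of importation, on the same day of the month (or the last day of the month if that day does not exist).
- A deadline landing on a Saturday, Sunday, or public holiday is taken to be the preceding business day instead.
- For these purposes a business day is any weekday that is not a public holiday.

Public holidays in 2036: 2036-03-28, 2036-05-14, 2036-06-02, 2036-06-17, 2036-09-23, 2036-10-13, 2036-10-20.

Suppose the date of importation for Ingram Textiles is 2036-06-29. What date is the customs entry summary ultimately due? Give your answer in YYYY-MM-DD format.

2036-07-29

1 month from 2036-06-29 is 2036-07-29.
2036-07-29 (Tuesday) is already a business day.
Final deadline: 2036-07-29.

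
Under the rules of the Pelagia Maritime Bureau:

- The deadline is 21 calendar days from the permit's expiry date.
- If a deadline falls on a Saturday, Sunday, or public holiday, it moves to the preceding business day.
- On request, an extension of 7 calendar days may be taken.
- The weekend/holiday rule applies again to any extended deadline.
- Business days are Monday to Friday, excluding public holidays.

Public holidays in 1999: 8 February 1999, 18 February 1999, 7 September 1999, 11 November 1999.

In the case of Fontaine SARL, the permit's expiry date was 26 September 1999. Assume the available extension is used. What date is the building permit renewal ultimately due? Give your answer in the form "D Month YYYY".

22 October 1999

From 26 September 1999, 21 calendar days later is 17 October 1999.
17 October 1999 is a Sunday; the preceding business day is 15 October 1999 (Friday).
With the 7-day extension, 15 October 1999 becomes 22 October 1999.
22 October 1999 falls on a Friday, which is a business day, so no adjustment is needed.
The final due date is 22 October 1999.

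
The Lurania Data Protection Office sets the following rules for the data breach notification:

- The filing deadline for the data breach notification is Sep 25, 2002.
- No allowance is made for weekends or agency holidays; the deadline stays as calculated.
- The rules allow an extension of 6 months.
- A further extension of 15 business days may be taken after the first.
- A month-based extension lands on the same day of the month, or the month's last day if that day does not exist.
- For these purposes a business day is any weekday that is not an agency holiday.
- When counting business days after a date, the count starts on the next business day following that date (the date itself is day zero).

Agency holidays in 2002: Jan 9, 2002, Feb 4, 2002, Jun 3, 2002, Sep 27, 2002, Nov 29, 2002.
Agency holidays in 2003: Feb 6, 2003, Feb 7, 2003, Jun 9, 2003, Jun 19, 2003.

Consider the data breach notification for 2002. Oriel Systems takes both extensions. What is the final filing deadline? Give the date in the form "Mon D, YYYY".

Apr 15, 2003

The statutory due date is Sep 25, 2002.
Sep 25, 2002 is a Wednesday; no weekend or holiday adjustment applies.
Add 6 months to Sep 25, 2002: Mar 25, 2003.
Mar 25, 2003 falls on a Tuesday. The rules make no weekend/holiday allowance, so it remains Mar 25, 2003.
Counting 15 further business days from Mar 25, 2003 reaches Apr 15, 2003.
Apr 15, 2003 is a Tuesday; no weekend or holiday adjustment applies.
So the filing is due Apr 15, 2003.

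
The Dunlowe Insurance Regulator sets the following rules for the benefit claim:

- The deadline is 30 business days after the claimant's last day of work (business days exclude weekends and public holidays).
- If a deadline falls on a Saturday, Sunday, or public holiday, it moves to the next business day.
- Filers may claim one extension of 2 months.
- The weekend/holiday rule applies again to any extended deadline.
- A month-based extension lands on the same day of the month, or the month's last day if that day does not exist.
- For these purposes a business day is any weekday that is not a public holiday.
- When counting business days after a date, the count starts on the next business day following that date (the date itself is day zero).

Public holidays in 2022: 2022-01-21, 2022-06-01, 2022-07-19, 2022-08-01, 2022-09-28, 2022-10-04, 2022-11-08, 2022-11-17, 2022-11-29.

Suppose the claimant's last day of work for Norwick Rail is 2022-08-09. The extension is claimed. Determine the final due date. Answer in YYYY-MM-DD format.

2022-11-21

30 business days after 2022-08-09, excluding weekends and holidays, is 2022-09-20.
Since 2022-09-20 is a Tuesday and not a holiday, the date is unchanged.
Add 2 months to 2022-09-20: 2022-11-20.
2022-11-20 is a Sunday, so it moves to the next business day, 2022-11-21 (Monday).
So the filing is due 2022-11-21.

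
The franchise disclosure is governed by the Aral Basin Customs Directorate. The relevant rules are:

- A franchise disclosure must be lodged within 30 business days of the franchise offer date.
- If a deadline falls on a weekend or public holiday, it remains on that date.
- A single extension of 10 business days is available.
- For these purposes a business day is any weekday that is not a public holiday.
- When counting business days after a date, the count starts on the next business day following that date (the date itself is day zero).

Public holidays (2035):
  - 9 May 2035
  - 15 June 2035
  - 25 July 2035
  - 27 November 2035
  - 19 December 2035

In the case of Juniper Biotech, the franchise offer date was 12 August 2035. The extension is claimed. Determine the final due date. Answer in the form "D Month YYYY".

5 October 2035

30 business days after 12 August 2035, excluding weekends and holidays, is 21 September 2035.
No adjustment is made for weekends or holidays, so 21 September 2035 stands.
The 10-business-day extension runs from 21 September 2035 to 5 October 2035.
5 October 2035 falls on a Friday. The rules make no weekend/holiday allowance, so it remains 5 October 2035.
So the filing is due 5 October 2035.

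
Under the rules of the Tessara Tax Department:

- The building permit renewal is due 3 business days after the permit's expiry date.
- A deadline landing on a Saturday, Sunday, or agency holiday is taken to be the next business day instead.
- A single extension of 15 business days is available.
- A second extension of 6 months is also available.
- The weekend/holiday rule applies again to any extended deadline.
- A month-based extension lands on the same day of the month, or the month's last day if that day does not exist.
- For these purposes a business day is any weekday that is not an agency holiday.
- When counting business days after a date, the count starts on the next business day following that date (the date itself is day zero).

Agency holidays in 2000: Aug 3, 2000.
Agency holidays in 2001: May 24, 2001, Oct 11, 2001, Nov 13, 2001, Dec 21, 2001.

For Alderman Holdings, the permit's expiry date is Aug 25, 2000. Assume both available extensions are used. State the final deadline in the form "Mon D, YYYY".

Counting 3 business days after Aug 25, 2000 (skipping weekends and listed holidays) reaches Aug 30, 2000.
Since Aug 30, 2000 is a Wednesday and not a holiday, the date is unchanged.
Applying the 15-business-day extension: 15 business days after Aug 30, 2000 is Sep 20, 2000.
Sep 20, 2000 is a Wednesday and not a listed holiday, so it stands.
Add 6 months to Sep 20, 2000: Mar 20, 2001.
Mar 20, 2001 is a Tuesday and not a listed holiday, so it stands.
So the filing is due Mar 20, 2001.

Mar 20, 2001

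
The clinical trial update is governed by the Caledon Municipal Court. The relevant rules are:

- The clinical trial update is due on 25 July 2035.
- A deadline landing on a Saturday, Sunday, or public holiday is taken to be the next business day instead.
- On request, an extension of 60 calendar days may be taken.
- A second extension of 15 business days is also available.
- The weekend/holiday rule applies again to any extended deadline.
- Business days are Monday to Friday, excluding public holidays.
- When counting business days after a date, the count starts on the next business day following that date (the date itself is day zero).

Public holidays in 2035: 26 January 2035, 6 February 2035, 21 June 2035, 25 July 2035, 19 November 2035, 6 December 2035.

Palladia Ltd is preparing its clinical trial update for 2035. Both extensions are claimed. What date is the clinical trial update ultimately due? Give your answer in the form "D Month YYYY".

15 October 2035

The stated deadline is 25 July 2035.
25 July 2035 is a listed holiday, so it moves to the next business day, 26 July 2035 (Thursday).
With the 60-day extension, 26 July 2035 becomes 24 September 2035.
24 September 2035 is a Monday and not a listed holiday, so it stands.
The 15-business-day extension runs from 24 September 2035 to 15 October 2035.
Since 15 October 2035 is a Monday and not a holiday, the date is unchanged.
So the filing is due 15 October 2035.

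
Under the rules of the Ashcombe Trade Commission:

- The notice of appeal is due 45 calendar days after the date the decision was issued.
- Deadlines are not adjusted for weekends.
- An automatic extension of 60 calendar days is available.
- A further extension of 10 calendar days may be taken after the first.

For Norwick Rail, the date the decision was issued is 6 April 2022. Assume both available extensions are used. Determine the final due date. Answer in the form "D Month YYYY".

45 calendar days after 6 April 2022 is 21 May 2022.
21 May 2022 falls on a Saturday. The rules make no weekend/holiday allowance, so it remains 21 May 2022.
Applying the 60-calendar-day extension: 21 May 2022 + 60 days = 20 July 2022.
20 July 2022 is a Wednesday; no weekend or holiday adjustment applies.
The 10-calendar-day extension moves the deadline from 20 July 2022 to 30 July 2022.
No adjustment is made for weekends or holidays, so 30 July 2022 stands.
Deadline: 30 July 2022.

30 July 2022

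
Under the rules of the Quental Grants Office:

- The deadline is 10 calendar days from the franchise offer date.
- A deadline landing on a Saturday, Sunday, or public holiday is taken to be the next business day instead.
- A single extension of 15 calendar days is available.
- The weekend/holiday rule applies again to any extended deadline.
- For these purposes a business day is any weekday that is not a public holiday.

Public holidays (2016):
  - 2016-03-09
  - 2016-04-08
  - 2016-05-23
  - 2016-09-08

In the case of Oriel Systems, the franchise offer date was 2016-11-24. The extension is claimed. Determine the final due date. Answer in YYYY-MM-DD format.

2016-12-20

10 calendar days after 2016-11-24 is 2016-12-04.
2016-12-04 falls on a Sunday. Rolling to the next business day gives 2016-12-05, a Monday.
With the 15-day extension, 2016-12-05 becomes 2016-12-20.
2016-12-20 (Tuesday) is already a business day.
So the filing is due 2016-12-20.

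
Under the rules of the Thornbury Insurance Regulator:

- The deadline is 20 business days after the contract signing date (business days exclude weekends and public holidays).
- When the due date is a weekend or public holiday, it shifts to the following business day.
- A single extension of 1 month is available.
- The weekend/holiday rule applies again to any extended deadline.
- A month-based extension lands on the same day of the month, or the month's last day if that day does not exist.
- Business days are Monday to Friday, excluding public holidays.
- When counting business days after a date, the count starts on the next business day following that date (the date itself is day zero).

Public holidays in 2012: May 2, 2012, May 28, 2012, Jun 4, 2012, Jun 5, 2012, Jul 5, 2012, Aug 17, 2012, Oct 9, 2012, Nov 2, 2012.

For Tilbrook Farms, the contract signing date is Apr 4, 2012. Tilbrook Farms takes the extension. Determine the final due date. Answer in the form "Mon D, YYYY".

20 business days after Apr 4, 2012, excluding weekends and holidays, is May 3, 2012.
May 3, 2012 (Thursday) is already a business day.
Applying the 1 month extension: 1 month after May 3, 2012 is Jun 3, 2012.
Jun 3, 2012 is a Sunday; the next business day is Jun 6, 2012 (Wednesday).
So the filing is due Jun 6, 2012.

Jun 6, 2012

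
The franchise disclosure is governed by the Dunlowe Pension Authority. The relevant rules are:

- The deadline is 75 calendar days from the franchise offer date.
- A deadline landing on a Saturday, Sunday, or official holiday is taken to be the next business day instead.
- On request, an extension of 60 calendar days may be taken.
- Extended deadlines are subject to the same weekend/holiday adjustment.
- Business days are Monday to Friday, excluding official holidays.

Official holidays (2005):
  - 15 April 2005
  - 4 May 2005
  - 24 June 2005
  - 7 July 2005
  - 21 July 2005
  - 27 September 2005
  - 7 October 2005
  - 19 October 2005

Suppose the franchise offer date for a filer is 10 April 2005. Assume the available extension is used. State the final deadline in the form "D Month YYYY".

26 August 2005

Adding 75 calendar days to 10 April 2005 gives 24 June 2005.
24 June 2005 is a listed holiday, so it moves to the next business day, 27 June 2005 (Monday).
With the 60-day extension, 27 June 2005 becomes 26 August 2005.
26 August 2005 (Friday) is already a business day.
Deadline: 26 August 2005.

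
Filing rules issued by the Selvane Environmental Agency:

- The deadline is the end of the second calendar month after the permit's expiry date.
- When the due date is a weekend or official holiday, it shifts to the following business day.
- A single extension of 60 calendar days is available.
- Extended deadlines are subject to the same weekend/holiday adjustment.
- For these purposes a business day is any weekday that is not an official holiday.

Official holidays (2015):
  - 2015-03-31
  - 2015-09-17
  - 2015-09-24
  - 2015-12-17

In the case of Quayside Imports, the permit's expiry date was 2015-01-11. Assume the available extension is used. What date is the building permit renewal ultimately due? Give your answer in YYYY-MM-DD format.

2015-06-01

The second month after 2015-01-11 is March 2015, whose last day is 2015-03-31.
2015-03-31 is a listed holiday; the next business day is 2015-04-01 (Wednesday).
Applying the 60-calendar-day extension: 2015-04-01 + 60 days = 2015-05-31.
Because 2015-05-31 is a Sunday, the deadline becomes 2015-06-01 (Monday).
The final due date is 2015-06-01.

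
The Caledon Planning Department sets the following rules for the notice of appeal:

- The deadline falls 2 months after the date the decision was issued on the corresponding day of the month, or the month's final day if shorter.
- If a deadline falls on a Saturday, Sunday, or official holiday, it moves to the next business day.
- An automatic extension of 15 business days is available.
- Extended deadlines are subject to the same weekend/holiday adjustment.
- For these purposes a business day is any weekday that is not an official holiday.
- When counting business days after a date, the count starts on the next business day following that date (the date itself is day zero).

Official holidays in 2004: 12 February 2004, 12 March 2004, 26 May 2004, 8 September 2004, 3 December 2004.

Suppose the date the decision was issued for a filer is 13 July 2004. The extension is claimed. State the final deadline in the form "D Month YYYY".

4 October 2004

2 months from 13 July 2004 is 13 September 2004.
13 September 2004 falls on a Monday, which is a business day, so no adjustment is needed.
Applying the 15-business-day extension: 15 business days after 13 September 2004 is 4 October 2004.
4 October 2004 is a Monday and not a listed holiday, so it stands.
Final deadline: 4 October 2004.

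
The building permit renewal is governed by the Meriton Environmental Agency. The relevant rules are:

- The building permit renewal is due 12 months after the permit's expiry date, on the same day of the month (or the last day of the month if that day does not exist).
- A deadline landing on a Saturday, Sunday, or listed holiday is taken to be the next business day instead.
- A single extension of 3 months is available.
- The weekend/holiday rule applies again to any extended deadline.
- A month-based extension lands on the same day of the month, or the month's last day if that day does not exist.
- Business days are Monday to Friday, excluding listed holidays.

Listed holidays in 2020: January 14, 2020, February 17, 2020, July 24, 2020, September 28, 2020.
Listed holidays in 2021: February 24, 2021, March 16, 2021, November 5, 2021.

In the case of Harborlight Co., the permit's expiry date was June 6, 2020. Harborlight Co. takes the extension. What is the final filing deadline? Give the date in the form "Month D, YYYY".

September 7, 2021

12 months after June 6, 2020, on the same day of the month, is June 6, 2021.
Because June 6, 2021 is a Sunday, the deadline becomes June 7, 2021 (Monday).
Applying the 3 months extension: 3 months after June 7, 2021 is September 7, 2021.
September 7, 2021 is a Tuesday and not a listed holiday, so it stands.
The final due date is September 7, 2021.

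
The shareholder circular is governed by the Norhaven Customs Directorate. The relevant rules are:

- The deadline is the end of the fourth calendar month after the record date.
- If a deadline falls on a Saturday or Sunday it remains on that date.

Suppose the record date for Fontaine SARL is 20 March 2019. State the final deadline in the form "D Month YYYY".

The fourth month after 20 March 2019 is July 2019, whose last day is 31 July 2019.
31 July 2019 falls on a Wednesday. The rules make no weekend/holiday allowance, so it remains 31 July 2019.
The final due date is 31 July 2019.

31 July 2019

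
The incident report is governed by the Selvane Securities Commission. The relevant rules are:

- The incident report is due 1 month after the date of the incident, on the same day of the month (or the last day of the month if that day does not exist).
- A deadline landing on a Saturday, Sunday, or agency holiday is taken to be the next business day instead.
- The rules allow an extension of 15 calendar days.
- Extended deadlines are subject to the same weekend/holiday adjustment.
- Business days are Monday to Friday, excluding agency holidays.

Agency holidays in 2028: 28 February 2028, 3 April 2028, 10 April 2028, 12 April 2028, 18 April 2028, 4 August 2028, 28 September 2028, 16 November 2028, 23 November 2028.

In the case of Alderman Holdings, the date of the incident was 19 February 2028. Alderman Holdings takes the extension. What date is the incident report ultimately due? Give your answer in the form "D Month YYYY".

4 April 2028

1 month after 19 February 2028, on the same day of the month, is 19 March 2028.
19 March 2028 is a Sunday; the next business day is 20 March 2028 (Monday).
Applying the 15-calendar-day extension: 20 March 2028 + 15 days = 4 April 2028.
4 April 2028 falls on a Tuesday, which is a business day, so no adjustment is needed.
So the filing is due 4 April 2028.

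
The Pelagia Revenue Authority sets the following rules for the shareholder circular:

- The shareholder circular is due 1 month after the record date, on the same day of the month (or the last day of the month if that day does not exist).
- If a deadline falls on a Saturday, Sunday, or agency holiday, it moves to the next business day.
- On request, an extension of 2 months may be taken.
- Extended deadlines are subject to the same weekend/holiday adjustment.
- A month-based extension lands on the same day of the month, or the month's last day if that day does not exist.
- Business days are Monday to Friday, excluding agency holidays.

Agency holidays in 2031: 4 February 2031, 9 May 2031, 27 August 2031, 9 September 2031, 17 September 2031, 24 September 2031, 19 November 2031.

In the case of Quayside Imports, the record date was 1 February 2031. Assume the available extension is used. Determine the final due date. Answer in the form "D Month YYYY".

1 month from 1 February 2031 is 1 March 2031.
Because 1 March 2031 is a Saturday, the deadline becomes 3 March 2031 (Monday).
Applying the 2 months extension: 2 months after 3 March 2031 is 3 May 2031.
Because 3 May 2031 is a Saturday, the deadline becomes 5 May 2031 (Monday).
So the filing is due 5 May 2031.

5 May 2031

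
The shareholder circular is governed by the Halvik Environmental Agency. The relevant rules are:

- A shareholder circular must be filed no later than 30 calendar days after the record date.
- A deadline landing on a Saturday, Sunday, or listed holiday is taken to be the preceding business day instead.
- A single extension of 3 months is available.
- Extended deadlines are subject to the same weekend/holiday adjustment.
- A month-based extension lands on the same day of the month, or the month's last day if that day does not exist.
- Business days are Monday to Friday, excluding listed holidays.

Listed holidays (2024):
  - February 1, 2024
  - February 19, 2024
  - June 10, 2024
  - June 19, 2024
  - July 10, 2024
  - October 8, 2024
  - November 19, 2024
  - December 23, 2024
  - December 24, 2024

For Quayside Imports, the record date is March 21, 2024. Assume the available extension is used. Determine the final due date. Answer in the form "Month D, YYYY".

July 19, 2024

30 calendar days after March 21, 2024 is April 20, 2024.
April 20, 2024 is a Saturday, so it moves to the preceding business day, April 19, 2024 (Friday).
Applying the 3 months extension: 3 months after April 19, 2024 is July 19, 2024.
July 19, 2024 is a Friday and not a listed holiday, so it stands.
So the filing is due July 19, 2024.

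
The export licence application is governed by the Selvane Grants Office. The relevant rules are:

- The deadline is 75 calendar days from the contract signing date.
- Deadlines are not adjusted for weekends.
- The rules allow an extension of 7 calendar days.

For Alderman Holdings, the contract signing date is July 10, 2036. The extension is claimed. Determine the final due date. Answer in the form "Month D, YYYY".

75 calendar days after July 10, 2036 is September 23, 2036.
No adjustment is made for weekends or holidays, so September 23, 2036 stands.
Applying the 7-calendar-day extension: September 23, 2036 + 7 days = September 30, 2036.
September 30, 2036 falls on a Tuesday. The rules make no weekend/holiday allowance, so it remains September 30, 2036.
The final due date is September 30, 2036.

September 30, 2036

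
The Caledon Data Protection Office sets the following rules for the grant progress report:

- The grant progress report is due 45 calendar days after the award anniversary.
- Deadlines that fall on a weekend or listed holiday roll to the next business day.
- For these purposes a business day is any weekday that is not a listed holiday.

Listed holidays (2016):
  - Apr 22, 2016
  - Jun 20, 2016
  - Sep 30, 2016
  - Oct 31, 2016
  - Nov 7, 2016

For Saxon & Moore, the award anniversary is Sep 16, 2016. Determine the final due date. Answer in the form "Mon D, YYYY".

Nov 1, 2016

From Sep 16, 2016, 45 calendar days later is Oct 31, 2016.
Oct 31, 2016 falls on a listed holiday. Rolling to the next business day gives Nov 1, 2016, a Tuesday.
Final deadline: Nov 1, 2016.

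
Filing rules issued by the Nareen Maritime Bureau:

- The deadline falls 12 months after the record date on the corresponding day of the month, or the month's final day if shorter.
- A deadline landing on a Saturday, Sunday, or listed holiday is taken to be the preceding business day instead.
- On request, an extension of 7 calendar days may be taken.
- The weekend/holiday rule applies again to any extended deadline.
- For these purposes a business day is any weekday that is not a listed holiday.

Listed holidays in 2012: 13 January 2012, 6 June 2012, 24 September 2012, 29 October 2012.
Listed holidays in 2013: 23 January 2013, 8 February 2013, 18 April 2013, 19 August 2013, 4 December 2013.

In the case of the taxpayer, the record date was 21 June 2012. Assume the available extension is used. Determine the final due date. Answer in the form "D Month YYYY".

28 June 2013

12 months after 21 June 2012, on the same day of the month, is 21 June 2013.
21 June 2013 falls on a Friday, which is a business day, so no adjustment is needed.
The 7-calendar-day extension moves the deadline from 21 June 2013 to 28 June 2013.
Since 28 June 2013 is a Friday and not a holiday, the date is unchanged.
The final due date is 28 June 2013.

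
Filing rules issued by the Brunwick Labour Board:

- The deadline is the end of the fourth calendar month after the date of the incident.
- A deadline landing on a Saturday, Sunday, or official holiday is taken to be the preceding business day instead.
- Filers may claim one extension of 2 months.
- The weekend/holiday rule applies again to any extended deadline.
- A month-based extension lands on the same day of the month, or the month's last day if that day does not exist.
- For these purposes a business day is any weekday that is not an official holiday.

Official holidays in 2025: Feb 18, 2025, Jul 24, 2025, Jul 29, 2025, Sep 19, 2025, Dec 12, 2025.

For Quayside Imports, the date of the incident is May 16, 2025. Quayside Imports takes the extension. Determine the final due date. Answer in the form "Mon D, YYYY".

The fourth month after May 16, 2025 is September 2025, whose last day is Sep 30, 2025.
Sep 30, 2025 falls on a Tuesday, which is a business day, so no adjustment is needed.
The 2 months extension carries Sep 30, 2025 to Nov 30, 2025.
Nov 30, 2025 is a Sunday, so it moves to the preceding business day, Nov 28, 2025 (Friday).
The final due date is Nov 28, 2025.

Nov 28, 2025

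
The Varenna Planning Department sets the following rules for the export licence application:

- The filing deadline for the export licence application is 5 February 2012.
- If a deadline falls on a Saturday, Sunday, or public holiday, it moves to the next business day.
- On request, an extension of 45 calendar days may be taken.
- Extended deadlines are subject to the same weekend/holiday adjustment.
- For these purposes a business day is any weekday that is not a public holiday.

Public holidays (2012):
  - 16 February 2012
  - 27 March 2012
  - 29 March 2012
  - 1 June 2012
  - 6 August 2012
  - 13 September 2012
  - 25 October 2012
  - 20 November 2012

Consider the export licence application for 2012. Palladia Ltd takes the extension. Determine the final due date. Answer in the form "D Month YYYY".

22 March 2012

The statutory due date is 5 February 2012.
5 February 2012 falls on a Sunday. Rolling to the next business day gives 6 February 2012, a Monday.
With the 45-day extension, 6 February 2012 becomes 22 March 2012.
22 March 2012 (Thursday) is already a business day.
Final deadline: 22 March 2012.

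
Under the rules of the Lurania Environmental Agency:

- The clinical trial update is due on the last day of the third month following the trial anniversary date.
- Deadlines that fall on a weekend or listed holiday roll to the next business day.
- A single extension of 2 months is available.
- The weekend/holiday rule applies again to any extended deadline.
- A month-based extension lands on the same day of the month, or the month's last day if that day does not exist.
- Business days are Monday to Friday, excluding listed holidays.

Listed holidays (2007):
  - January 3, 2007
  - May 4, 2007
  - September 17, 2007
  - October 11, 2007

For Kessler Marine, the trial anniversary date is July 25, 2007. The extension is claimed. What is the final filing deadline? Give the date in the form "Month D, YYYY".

December 31, 2007

3 months after July 25, 2007 is October 2007; that month ends on October 31, 2007.
October 31, 2007 is a Wednesday and not a listed holiday, so it stands.
Applying the 2 months extension: 2 months after October 31, 2007 is December 31, 2007.
December 31, 2007 is a Monday and not a listed holiday, so it stands.
The final due date is December 31, 2007.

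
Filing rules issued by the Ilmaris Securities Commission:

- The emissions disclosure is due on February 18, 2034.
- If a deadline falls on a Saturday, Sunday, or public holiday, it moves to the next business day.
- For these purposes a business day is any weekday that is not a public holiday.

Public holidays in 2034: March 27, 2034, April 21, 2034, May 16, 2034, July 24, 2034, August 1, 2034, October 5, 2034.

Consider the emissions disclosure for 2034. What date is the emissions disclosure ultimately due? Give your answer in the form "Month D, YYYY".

February 20, 2034

The statutory due date is February 18, 2034.
February 18, 2034 is a Saturday, so it moves to the next business day, February 20, 2034 (Monday).
The final due date is February 20, 2034.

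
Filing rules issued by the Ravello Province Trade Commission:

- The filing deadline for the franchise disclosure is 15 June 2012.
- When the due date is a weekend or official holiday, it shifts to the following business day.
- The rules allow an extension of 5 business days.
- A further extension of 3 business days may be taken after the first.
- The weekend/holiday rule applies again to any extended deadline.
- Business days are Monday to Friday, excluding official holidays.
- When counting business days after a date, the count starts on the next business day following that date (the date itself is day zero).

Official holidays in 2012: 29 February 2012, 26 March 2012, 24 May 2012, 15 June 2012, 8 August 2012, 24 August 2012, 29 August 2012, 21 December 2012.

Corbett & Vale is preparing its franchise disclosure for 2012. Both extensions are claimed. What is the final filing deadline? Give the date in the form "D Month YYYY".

28 June 2012

Start from the fixed due date, 15 June 2012.
15 June 2012 is a listed holiday; the next business day is 18 June 2012 (Monday).
The 5-business-day extension runs from 18 June 2012 to 25 June 2012.
Since 25 June 2012 is a Monday and not a holiday, the date is unchanged.
Applying the 3-business-day extension: 3 business days after 25 June 2012 is 28 June 2012.
28 June 2012 falls on a Thursday, which is a business day, so no adjustment is needed.
The final due date is 28 June 2012.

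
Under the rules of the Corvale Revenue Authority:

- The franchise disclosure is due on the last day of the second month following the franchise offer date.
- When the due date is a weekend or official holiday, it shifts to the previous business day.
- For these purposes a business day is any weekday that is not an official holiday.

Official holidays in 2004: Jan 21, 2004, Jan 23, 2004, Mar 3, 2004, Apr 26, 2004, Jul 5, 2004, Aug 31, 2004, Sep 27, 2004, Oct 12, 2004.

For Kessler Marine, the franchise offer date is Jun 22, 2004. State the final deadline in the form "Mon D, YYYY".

Aug 30, 2004

2 months after Jun 22, 2004 falls in August 2004; the last day of that month is Aug 31, 2004.
Aug 31, 2004 is a listed holiday; the preceding business day is Aug 30, 2004 (Monday).
Final deadline: Aug 30, 2004.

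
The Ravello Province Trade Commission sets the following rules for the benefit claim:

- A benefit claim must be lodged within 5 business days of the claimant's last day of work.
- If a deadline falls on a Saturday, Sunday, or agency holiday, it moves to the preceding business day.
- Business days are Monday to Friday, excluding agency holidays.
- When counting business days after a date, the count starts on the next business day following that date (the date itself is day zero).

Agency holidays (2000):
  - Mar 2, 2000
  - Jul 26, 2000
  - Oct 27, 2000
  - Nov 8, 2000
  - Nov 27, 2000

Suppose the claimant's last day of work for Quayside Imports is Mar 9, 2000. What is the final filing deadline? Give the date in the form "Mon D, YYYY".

5 business days after Mar 9, 2000, excluding weekends and holidays, is Mar 16, 2000.
Since Mar 16, 2000 is a Thursday and not a holiday, the date is unchanged.
The final due date is Mar 16, 2000.

Mar 16, 2000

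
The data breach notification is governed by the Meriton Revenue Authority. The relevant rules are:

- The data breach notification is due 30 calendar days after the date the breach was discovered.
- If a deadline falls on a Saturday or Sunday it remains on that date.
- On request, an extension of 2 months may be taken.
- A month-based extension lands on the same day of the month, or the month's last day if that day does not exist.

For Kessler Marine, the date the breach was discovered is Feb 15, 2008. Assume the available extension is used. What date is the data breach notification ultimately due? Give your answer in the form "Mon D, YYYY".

May 16, 2008

Adding 30 calendar days to Feb 15, 2008 gives Mar 16, 2008.
Mar 16, 2008 falls on a Sunday. The rules make no weekend/holiday allowance, so it remains Mar 16, 2008.
Add 2 months to Mar 16, 2008: May 16, 2008.
May 16, 2008 is a Friday; no weekend or holiday adjustment applies.
Final deadline: May 16, 2008.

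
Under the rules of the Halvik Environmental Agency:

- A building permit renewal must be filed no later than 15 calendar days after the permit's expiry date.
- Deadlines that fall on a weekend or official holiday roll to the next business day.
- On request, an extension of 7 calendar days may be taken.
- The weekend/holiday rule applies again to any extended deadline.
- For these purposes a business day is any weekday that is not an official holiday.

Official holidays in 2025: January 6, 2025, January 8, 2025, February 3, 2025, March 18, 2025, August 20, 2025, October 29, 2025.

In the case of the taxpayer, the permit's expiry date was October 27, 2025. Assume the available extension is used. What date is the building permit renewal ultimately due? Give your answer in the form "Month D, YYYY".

15 calendar days after October 27, 2025 is November 11, 2025.
Since November 11, 2025 is a Tuesday and not a holiday, the date is unchanged.
Applying the 7-calendar-day extension: November 11, 2025 + 7 days = November 18, 2025.
November 18, 2025 is a Tuesday and not a listed holiday, so it stands.
Final deadline: November 18, 2025.

November 18, 2025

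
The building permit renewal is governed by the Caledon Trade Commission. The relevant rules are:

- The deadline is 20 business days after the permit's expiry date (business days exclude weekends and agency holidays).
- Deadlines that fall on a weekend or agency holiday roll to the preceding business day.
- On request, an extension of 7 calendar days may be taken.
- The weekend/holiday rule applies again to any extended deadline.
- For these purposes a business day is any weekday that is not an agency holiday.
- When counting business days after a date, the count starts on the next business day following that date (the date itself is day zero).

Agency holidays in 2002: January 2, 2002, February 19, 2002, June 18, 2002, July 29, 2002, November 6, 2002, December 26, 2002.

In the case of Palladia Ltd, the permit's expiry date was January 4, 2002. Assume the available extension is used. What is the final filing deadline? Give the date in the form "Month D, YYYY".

Starting the day after January 4, 2002 and counting 20 business days lands on February 1, 2002.
Since February 1, 2002 is a Friday and not a holiday, the date is unchanged.
Add the 7 calendar-day extension to February 1, 2002: February 8, 2002.
Since February 8, 2002 is a Friday and not a holiday, the date is unchanged.
So the filing is due February 8, 2002.

February 8, 2002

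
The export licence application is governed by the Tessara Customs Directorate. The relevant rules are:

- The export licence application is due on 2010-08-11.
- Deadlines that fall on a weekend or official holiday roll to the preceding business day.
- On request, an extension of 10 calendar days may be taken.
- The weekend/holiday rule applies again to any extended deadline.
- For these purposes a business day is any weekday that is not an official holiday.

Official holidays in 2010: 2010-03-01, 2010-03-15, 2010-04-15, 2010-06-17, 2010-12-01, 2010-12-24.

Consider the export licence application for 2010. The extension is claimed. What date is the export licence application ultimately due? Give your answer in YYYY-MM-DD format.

The statutory due date is 2010-08-11.
2010-08-11 falls on a Wednesday, which is a business day, so no adjustment is needed.
Add the 10 calendar-day extension to 2010-08-11: 2010-08-21.
2010-08-21 is a Saturday, so it moves to the preceding business day, 2010-08-20 (Friday).
Final deadline: 2010-08-20.

2010-08-20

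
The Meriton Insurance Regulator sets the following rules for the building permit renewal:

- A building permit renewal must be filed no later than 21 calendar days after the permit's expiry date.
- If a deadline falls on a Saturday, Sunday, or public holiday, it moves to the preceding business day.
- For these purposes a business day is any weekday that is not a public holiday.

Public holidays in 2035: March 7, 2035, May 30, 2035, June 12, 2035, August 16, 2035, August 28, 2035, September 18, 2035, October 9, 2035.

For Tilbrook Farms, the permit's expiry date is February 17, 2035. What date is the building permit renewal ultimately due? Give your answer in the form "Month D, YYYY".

March 9, 2035

From February 17, 2035, 21 calendar days later is March 10, 2035.
March 10, 2035 falls on a Saturday. Rolling to the preceding business day gives March 9, 2035, a Friday.
Final deadline: March 9, 2035.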